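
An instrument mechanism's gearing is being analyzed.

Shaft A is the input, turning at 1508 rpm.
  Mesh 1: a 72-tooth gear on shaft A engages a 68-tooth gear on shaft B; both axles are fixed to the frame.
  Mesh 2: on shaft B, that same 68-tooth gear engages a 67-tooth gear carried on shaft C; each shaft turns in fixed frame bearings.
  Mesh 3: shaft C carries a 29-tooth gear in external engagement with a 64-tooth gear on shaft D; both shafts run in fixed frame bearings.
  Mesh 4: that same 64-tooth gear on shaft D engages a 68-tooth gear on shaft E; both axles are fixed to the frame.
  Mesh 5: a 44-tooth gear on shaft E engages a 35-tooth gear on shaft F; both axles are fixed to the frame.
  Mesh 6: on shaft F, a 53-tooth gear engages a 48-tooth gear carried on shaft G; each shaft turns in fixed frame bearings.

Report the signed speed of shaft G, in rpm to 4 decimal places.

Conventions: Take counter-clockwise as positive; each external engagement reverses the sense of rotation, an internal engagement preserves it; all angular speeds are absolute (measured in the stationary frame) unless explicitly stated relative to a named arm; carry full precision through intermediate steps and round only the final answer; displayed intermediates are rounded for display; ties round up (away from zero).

topology: fixed-axis compound train — 6 meshes, A→G
mesh 1 [72T→68T]: ω = 1508.0000×72/68 = 1596.7059 rpm, sense flips to −
mesh 2 [68T→67T]: ω = 1596.7059×68/67 = 1620.5373 rpm, sense flips to +
mesh 3 [29T→64T]: ω = 1620.5373×29/64 = 734.3060 rpm, sense flips to −
mesh 4 [64T→68T]: ω = 734.3060×64/68 = 691.1115 rpm, sense flips to +
mesh 5 [44T→35T]: ω = 691.1115×44/35 = 868.8259 rpm, sense flips to −
mesh 6 [53T→48T]: ω = 868.8259×53/48 = 959.3286 rpm, sense flips to +
signed output speed = +959.3286 rpm

+959.3286 rpm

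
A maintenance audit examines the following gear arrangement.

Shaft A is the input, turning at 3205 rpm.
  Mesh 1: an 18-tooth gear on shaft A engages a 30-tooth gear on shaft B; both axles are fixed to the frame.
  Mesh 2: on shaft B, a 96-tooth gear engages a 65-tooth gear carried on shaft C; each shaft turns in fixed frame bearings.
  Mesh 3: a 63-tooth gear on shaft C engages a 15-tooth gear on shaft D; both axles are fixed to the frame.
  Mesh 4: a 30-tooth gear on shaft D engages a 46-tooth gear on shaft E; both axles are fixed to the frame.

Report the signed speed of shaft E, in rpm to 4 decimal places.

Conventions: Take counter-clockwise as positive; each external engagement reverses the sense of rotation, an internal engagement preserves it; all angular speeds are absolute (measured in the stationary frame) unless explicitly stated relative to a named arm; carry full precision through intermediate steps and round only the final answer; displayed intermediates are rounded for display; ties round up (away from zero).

+7779.4676 rpm

4-mesh fixed-axis compound train (all bearings frame-fixed)
mesh 1 [18T→30T]: ω = 3205.0000×18/30 = 1923.0000 rpm, sense flips to −
mesh 2 [96T→65T]: ω = 1923.0000×96/65 = 2840.1231 rpm, sense flips to +
mesh 3 [63T→15T]: ω = 2840.1231×63/15 = 11928.5169 rpm, sense flips to −
mesh 4 [30T→46T]: ω = 11928.5169×30/46 = 7779.4676 rpm, sense flips to +
signed output speed = +7779.4676 rpm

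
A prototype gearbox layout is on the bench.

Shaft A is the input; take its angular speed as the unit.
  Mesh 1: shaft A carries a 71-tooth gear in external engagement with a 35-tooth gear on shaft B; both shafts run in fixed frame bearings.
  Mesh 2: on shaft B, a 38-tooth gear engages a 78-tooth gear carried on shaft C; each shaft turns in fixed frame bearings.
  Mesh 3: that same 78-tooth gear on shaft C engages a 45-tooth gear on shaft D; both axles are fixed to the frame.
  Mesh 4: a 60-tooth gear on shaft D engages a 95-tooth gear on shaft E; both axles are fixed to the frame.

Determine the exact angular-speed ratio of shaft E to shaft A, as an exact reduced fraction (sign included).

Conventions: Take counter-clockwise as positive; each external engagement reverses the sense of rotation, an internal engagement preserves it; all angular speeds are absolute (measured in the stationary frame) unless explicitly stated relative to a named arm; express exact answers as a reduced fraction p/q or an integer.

568/525

class = fixed-axis compound train [4 meshes; 4 ratios multiply, 4 sense flips]
mesh 1 [71T→35T]: running ratio 71/35, sense −
mesh 2 [38T→78T]: running ratio 1349/1365, sense +
mesh 3 [78T→45T]: running ratio 2698/1575, sense −
mesh 4 [60T→95T]: running ratio 568/525, sense +
ω_out/ω_in = 568/525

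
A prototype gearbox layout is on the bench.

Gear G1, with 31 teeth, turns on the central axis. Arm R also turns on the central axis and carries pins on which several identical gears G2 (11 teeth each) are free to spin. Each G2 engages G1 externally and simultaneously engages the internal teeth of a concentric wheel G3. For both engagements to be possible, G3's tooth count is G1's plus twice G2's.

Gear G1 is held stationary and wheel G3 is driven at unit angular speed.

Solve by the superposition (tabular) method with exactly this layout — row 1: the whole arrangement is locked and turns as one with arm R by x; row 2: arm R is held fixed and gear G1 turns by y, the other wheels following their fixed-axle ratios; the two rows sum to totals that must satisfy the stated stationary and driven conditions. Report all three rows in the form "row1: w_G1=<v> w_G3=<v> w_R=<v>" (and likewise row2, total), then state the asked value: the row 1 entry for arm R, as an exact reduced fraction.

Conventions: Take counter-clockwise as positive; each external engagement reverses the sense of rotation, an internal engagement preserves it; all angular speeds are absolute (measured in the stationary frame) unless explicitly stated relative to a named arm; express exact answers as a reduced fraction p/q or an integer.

row1: w_G1=53/84 w_G3=53/84 w_R=53/84
row2: w_G1=-53/84 w_G3=31/84 w_R=0
total: w_G1=0 w_G3=1 w_R=53/84
asked value: 53/84

class = planetary set [G3 = 31+2·11 = 53; Willis about the carrier]
row 1 — lock + rotate with arm: ω_sun = ω_ring = ω_arm = x
row 2: sun turns y, ring = −(31/53)·y, arm 0
boundary: total ω_sun = x + y = 0 and total ω_ring = x − (31/53)·y = 1  ⇒  y = -53/84, x = 53/84
row 2 ring = −(31/53)·(-53/84) = 31/84
totals (row 1 + row 2): sun 53/84 + (-53/84) = 0, ring 53/84 + 31/84 = 1, arm 53/84 + 0 = 53/84
asked cell (row1, arm) = 53/84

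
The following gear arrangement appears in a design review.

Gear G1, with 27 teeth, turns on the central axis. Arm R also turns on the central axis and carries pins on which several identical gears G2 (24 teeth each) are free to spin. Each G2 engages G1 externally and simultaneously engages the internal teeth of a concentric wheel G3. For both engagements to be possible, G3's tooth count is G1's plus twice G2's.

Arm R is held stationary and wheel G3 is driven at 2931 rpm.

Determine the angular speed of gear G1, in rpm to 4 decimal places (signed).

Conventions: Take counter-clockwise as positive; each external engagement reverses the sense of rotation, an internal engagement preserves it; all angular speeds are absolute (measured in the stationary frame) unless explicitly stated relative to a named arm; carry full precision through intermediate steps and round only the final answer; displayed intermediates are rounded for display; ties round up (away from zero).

-8141.6667 rpm

class = planetary set [G3 = 27+2·24 = 75; Willis about the carrier]
normalise by the input: solve with ω_ring = 1, then scale by 2931 rpm
ring teeth: 27 + 2·24 = 75
27(ω_sun−ω_arm) = −75(ω_ring−ω_arm),  ω_arm = 0, ω_ring = 1
ω_sun = 0 − (75/27)(1−0) = -25/9
scale: ω_sun = -25/9 × 2931 rpm = -8141.6667 rpm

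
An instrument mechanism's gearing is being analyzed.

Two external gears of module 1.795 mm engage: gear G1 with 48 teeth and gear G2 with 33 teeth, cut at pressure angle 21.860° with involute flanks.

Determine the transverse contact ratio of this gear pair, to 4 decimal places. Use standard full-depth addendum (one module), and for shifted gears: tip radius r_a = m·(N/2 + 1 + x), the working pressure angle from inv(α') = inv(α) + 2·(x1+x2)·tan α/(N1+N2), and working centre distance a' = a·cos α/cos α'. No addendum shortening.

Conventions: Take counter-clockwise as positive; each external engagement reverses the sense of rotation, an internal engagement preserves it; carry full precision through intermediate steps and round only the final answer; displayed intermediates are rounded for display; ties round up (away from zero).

1.6263

class = single-mesh tooth geometry [involute pair 48T × 33T, m = 1.795]
base radii: r_b1 = 39.982394, r_b2 = 27.487896
tip radii: r_a1 = 44.875000, r_a2 = 31.412500
no profile shift: α' = α, a' = a
action lengths: √(r_a1²−r_b1²) = 20.375814, √(r_a2²−r_b2²) = 15.203971
base pitch p_b = π·m·cos α = 5.233683
CR = (20.375814 + 15.203971 − 72.697500·sin 21.86000°)/5.233683 = 1.626312
contact ratio ≈ 1.6263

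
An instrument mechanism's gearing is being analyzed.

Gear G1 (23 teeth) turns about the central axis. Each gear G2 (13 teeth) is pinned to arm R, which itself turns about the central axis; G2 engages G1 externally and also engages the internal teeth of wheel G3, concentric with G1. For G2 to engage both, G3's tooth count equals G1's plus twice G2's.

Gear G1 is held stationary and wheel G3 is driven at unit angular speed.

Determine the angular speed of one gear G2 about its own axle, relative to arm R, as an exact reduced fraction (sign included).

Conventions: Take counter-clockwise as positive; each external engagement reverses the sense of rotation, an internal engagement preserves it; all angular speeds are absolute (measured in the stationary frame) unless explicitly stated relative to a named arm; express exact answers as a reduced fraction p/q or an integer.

class = planetary set [G3 = 23+2·13 = 49; Willis about the carrier]
ring teeth: 23 + 2·13 = 49
23(ω_sun−ω_arm) = −49(ω_ring−ω_arm),  ω_sun = 0, ω_ring = 1
23(0−ω_arm) = −49(1−ω_arm)  ⇒  72·ω_arm = 49  ⇒  ω_arm = 49/72
sun–planet mesh: 23·(0−49/72) = −13·(ω_p−ω_arm)  ⇒  ω_p−ω_arm = 1127/936
exact speed ratio = 1127/936

1127/936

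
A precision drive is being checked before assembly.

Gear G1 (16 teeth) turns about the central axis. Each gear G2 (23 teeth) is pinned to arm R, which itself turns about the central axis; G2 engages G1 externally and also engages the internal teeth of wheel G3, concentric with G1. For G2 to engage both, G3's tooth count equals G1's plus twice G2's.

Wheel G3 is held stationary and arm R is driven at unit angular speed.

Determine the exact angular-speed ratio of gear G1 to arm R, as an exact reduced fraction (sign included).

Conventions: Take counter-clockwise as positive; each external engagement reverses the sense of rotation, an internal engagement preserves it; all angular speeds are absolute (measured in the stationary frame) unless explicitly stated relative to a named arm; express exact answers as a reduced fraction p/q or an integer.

recognized (axles ride arm R): planetary set, 16/23/62 teeth
ring teeth: 16 + 2·23 = 62
16(ω_sun−ω_arm) = −62(ω_ring−ω_arm),  ω_ring = 0, ω_arm = 1
ω_sun = 1 − (62/16)(0−1) = 39/8
ω_out/ω_in = 39/8

39/8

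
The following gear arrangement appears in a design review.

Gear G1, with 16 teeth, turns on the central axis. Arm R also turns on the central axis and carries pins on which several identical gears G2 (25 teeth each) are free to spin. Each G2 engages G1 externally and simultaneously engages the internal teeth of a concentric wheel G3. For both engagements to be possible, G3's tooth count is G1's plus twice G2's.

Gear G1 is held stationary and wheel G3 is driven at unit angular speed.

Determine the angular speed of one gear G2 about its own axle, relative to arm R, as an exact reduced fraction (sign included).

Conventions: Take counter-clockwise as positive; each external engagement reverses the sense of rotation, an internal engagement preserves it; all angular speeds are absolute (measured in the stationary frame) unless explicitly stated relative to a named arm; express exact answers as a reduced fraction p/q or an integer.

planetary set (16T centre, 25T on arm, 66T internal) — Willis relation
ring teeth: 16 + 2·25 = 66
16(ω_sun−ω_arm) = −66(ω_ring−ω_arm),  ω_sun = 0, ω_ring = 1
16(0−ω_arm) = −66(1−ω_arm)  ⇒  82·ω_arm = 66  ⇒  ω_arm = 33/41
sun–planet mesh: 16·(0−33/41) = −25·(ω_p−ω_arm)  ⇒  ω_p−ω_arm = 528/1025
exact speed ratio = 528/1025

528/1025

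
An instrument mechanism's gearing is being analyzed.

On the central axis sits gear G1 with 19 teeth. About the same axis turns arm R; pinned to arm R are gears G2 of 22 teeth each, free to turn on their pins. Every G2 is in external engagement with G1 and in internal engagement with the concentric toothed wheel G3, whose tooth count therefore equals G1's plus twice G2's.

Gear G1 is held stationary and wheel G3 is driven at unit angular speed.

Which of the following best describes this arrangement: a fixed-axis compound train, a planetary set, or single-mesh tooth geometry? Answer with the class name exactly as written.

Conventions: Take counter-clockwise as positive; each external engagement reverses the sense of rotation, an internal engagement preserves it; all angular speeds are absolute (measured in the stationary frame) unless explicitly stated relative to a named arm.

planetary set

class = planetary set [G3 = 19+2·22 = 63; Willis about the carrier]
classification: planetary set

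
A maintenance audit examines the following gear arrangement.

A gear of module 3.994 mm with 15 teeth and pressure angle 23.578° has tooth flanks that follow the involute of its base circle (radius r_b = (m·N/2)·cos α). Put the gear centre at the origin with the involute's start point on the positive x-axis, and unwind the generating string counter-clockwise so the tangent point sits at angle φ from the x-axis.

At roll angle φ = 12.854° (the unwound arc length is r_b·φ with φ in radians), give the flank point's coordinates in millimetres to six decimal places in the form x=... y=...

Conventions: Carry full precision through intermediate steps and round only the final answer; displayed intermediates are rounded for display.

recognized (one wheel, involute flank): single-mesh tooth geometry, m = 3.994, N = 15
pitch radius r_p = m·N/2 = 3.994·15/2 = 29.955000
base radius r_b = r_p·cos α = 29.955000·cos 23.578° = 27.454248
roll angle φ = 12.854° = 0.22434462 rad
x = r_b·(cos φ + φ·sin φ) = 28.136472
y = r_b·(sin φ − φ·cos φ) = 0.102813

x=28.136472 y=0.102813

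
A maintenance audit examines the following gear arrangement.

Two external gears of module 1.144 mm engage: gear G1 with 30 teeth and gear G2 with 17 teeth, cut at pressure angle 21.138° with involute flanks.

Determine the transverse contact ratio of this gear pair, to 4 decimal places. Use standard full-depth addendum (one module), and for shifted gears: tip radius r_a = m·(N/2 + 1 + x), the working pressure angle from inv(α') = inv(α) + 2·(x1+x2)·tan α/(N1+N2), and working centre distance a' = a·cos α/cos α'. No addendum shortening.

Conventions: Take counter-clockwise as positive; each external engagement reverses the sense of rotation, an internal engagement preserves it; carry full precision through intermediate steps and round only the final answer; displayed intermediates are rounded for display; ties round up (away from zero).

1.5434

single-mesh involute tooth geometry (30T engaging 17T at module 1.144)
base radii: r_b1 = 16.005382, r_b2 = 9.069716
tip radii: r_a1 = 18.304000, r_a2 = 10.868000
no profile shift: α' = α, a' = a
action lengths: √(r_a1²−r_b1²) = 8.880550, √(r_a2²−r_b2²) = 5.987793
base pitch p_b = π·m·cos α = 3.352159
CR = (8.880550 + 5.987793 − 26.884000·sin 21.13800°)/3.352159 = 1.543350
contact ratio ≈ 1.5434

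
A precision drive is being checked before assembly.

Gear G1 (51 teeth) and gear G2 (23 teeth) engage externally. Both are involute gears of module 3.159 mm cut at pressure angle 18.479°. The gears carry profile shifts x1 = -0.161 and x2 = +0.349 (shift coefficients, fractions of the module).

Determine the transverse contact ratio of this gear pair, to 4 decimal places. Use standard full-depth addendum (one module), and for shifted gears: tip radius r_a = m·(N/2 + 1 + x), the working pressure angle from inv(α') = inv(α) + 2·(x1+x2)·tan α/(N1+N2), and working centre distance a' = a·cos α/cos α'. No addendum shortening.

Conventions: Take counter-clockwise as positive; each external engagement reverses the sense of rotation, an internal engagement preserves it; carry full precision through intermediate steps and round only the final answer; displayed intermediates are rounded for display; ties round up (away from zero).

1.6540

class = single-mesh tooth geometry [involute pair 51T × 23T, m = 3.159]
base radii: r_b1 = 76.401101, r_b2 = 34.455399
tip radii: r_a1 = 83.204901, r_a2 = 40.589991
inv(α') = inv(18.479°) + 2·(-0.161+0.349)·tan α/(51+23) = 0.01336646  ⇒  α' = 19.30933°
a' = a·cos α / cos α' = 116.8830·cos 18.479°/cos 19.30933° = 117.464201
action lengths: √(r_a1²−r_b1²) = 32.953411, √(r_a2²−r_b2²) = 21.456302
base pitch p_b = π·m·cos α = 9.412594
CR = (32.953411 + 21.456302 − 117.464201·sin 19.30933°)/9.412594 = 1.653959
contact ratio ≈ 1.6540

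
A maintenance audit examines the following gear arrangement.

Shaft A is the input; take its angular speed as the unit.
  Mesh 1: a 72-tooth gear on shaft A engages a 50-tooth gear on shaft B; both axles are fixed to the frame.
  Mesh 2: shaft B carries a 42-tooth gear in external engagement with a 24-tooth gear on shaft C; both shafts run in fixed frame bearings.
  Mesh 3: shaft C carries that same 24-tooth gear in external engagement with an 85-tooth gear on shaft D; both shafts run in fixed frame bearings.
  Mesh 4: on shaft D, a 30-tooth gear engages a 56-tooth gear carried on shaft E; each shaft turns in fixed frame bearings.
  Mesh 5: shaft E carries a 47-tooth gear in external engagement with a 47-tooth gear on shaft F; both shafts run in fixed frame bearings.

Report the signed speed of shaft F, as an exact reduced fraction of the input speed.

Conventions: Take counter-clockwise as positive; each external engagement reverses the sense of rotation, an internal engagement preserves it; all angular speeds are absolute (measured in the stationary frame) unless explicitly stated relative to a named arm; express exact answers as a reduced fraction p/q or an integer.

5-mesh fixed-axis compound train (all bearings frame-fixed)
mesh 1 [72T→50T]: |ω|/ω_in = 1×72/50 = 36/25, sense flips to −
mesh 2 [42T→24T]: |ω|/ω_in = (36/25)×42/24 = 63/25, sense flips to +
mesh 3 [24T→85T]: |ω|/ω_in = (63/25)×24/85 = 1512/2125, sense flips to −
mesh 4 [30T→56T]: |ω|/ω_in = (1512/2125)×30/56 = 162/425, sense flips to +
mesh 5 [47T→47T]: |ω|/ω_in = (162/425)×47/47 = 162/425, sense flips to −
signed output speed (× input speed) = -162/425

-162/425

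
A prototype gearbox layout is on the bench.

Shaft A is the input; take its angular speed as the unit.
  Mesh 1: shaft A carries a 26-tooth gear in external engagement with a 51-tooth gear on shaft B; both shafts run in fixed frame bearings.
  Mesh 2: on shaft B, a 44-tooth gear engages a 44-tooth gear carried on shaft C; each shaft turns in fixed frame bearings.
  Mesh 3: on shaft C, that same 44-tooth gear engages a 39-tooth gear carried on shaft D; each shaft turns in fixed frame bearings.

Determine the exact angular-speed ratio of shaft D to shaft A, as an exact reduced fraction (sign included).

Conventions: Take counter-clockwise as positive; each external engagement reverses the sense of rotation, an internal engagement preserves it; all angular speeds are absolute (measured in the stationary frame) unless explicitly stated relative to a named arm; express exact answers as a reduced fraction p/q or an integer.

-88/153

class = fixed-axis compound train [3 meshes; 3 ratios multiply, 3 sense flips]
mesh 1 [26T→51T]: running ratio 26/51, sense −
mesh 2 [44T→44T]: running ratio 26/51, sense +
mesh 3 [44T→39T]: running ratio 88/153, sense −
ω_out/ω_in = -88/153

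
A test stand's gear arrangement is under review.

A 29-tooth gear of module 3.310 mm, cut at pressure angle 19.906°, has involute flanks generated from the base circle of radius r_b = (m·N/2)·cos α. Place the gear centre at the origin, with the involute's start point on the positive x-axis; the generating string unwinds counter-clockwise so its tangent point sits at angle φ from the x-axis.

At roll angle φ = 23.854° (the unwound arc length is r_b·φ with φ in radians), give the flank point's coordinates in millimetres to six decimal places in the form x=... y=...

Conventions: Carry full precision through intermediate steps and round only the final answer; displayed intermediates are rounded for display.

x=48.870566 y=1.066814

recognized (one wheel, involute flank): single-mesh tooth geometry, m = 3.310, N = 29
pitch radius r_p = m·N/2 = 3.310·29/2 = 47.995000
base radius r_b = r_p·cos α = 47.995000·cos 19.906° = 45.127418
roll angle φ = 23.854° = 0.41633084 rad
x = r_b·(cos φ + φ·sin φ) = 48.870566
y = r_b·(sin φ − φ·cos φ) = 1.066814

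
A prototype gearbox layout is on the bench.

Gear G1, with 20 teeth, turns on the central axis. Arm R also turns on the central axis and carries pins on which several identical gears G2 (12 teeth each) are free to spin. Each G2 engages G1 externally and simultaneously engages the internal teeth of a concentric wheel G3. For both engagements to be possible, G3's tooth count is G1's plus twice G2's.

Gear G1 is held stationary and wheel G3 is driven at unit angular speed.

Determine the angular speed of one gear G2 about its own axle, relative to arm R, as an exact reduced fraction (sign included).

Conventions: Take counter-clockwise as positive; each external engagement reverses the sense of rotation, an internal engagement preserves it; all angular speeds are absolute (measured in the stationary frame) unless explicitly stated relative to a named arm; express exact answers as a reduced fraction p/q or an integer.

topology: planetary set — G1 20T / G2 12T / G3 44T, arm = carrier (Willis)
ring teeth: 20 + 2·12 = 44
20(ω_sun−ω_arm) = −44(ω_ring−ω_arm),  ω_sun = 0, ω_ring = 1
20(0−ω_arm) = −44(1−ω_arm)  ⇒  64·ω_arm = 44  ⇒  ω_arm = 11/16
sun–planet mesh: 20·(0−11/16) = −12·(ω_p−ω_arm)  ⇒  ω_p−ω_arm = 55/48
exact speed ratio = 55/48

55/48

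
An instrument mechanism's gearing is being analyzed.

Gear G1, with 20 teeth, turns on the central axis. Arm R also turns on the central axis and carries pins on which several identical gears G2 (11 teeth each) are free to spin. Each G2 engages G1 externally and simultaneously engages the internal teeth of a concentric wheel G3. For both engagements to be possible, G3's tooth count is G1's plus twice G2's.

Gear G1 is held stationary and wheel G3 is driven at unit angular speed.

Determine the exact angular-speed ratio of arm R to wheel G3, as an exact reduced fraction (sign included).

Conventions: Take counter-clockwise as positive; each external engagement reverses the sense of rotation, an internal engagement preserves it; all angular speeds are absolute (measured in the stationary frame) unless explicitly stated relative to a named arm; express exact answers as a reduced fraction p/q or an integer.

21/31

recognized (axles ride arm R): planetary set, 20/11/42 teeth
ring teeth: 20 + 2·11 = 42
20(ω_sun−ω_arm) = −42(ω_ring−ω_arm),  ω_sun = 0, ω_ring = 1
20(0−ω_arm) = −42(1−ω_arm)  ⇒  62·ω_arm = 42  ⇒  ω_arm = 21/31
ω_out/ω_in = 21/31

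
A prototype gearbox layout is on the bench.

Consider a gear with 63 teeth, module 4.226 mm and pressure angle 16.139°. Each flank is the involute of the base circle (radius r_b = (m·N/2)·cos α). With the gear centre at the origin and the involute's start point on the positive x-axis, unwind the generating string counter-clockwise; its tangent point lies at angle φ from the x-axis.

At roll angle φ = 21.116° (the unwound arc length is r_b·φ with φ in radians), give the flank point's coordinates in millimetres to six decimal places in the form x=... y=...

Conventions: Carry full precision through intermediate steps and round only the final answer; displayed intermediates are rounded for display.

single-mesh involute tooth geometry (63T wheel at module 4.226)
pitch radius r_p = m·N/2 = 4.226·63/2 = 133.119000
base radius r_b = r_p·cos α = 133.119000·cos 16.139° = 127.872803
roll angle φ = 21.116° = 0.36854372 rad
x = r_b·(cos φ + φ·sin φ) = 136.264269
y = r_b·(sin φ − φ·cos φ) = 2.104814

x=136.264269 y=2.104814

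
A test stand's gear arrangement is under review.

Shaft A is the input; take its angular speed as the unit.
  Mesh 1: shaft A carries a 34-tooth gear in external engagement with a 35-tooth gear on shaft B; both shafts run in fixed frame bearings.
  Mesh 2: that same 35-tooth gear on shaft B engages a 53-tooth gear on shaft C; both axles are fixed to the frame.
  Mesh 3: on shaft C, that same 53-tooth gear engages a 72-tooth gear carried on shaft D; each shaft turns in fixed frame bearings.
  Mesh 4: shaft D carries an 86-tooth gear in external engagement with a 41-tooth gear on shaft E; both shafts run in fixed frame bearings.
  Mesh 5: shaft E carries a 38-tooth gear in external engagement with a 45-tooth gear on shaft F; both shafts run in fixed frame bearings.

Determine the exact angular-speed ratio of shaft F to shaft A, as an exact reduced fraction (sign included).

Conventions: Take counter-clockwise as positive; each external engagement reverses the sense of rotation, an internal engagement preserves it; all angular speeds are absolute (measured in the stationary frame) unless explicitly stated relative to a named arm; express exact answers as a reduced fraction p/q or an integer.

class = fixed-axis compound train [5 meshes; 5 ratios multiply, 5 sense flips]
mesh 1 [34T→35T]: running ratio 34/35, sense −
mesh 2 [35T→53T]: running ratio 34/53, sense +
mesh 3 [53T→72T]: running ratio 17/36, sense −
mesh 4 [86T→41T]: running ratio 731/738, sense +
mesh 5 [38T→45T]: running ratio 13889/16605, sense −
ω_out/ω_in = -13889/16605

-13889/16605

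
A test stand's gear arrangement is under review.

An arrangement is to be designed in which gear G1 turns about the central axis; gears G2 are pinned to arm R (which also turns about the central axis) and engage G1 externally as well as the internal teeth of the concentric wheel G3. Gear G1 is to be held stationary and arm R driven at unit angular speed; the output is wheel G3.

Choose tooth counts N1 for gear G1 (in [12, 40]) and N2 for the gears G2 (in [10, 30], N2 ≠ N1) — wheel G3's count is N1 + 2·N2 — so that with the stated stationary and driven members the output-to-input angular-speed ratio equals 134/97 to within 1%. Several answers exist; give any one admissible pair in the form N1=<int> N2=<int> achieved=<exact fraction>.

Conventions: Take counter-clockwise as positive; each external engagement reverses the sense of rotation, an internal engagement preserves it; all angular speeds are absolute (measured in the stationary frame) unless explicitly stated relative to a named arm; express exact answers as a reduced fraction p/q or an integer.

planetary set to be sized for 134/97 (Willis relation)
Willis with ω_sun = 0: ω_ring/ω_arm = (N1+N3)/N3; set equal to 134/97  ⇒  N3/N1 = 1/(134/97 − 1) = 97/37
N3 = N1 + 2·N2  ⇒  N2/N1 = (N3/N1 − 1)/2 = (97/37 − 1)/2 = 30/37
smallest multiple with N1 ≥ 12 and N2 ≥ 10: k = 1  ⇒  N1 = 1·37 = 37, N2 = 1·30 = 30 (N1 ≤ 40, N2 ≤ 30, N2 ≠ N1 ✓), N3 = 37 + 2·30 = 97
check: (N1+N3)/N3 with N1 = 37, N3 = 97 gives 134/97; |achieved − target| = 0 ≤ 67/4850 ✓

N1=37 N2=30 achieved=134/97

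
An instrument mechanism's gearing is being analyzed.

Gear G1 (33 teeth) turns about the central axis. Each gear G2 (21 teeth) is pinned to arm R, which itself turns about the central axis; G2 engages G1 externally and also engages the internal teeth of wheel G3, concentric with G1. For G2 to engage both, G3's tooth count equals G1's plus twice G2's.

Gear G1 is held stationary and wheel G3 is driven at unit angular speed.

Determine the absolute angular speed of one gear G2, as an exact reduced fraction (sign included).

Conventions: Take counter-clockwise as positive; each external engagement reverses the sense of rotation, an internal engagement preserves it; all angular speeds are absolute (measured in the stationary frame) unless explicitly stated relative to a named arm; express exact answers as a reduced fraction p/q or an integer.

25/14

planetary set (33T centre, 21T on arm, 75T internal) — Willis relation
ring teeth: 33 + 2·21 = 75
33(ω_sun−ω_arm) = −75(ω_ring−ω_arm),  ω_sun = 0, ω_ring = 1
33(0−ω_arm) = −75(1−ω_arm)  ⇒  108·ω_arm = 75  ⇒  ω_arm = 25/36
sun–planet mesh: 33·(0−25/36) = −21·(ω_p−ω_arm)  ⇒  ω_p−ω_arm = 275/252
ω_p = 25/36 + 275/252 = 25/14
exact speed ratio = 25/14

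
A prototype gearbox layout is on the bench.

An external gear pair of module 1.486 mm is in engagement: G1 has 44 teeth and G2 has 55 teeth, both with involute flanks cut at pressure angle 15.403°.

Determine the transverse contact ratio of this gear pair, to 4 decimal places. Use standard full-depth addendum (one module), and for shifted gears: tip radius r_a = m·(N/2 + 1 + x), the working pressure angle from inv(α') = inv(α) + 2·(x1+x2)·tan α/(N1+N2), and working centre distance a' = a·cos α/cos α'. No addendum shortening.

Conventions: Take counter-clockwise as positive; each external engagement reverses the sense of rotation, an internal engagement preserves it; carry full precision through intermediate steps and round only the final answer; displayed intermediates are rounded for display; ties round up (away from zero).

2.0490

recognized (one external pair, fixed centres): single-mesh tooth geometry, m = 1.486, N1 = 44, N2 = 55
base radii: r_b1 = 31.517752, r_b2 = 39.397190
tip radii: r_a1 = 34.178000, r_a2 = 42.351000
no profile shift: α' = α, a' = a
action lengths: √(r_a1²−r_b1²) = 13.219946, √(r_a2²−r_b2²) = 15.539260
base pitch p_b = π·m·cos α = 4.500725
CR = (13.219946 + 15.539260 − 73.557000·sin 15.40300°)/4.500725 = 2.048999
contact ratio ≈ 2.0490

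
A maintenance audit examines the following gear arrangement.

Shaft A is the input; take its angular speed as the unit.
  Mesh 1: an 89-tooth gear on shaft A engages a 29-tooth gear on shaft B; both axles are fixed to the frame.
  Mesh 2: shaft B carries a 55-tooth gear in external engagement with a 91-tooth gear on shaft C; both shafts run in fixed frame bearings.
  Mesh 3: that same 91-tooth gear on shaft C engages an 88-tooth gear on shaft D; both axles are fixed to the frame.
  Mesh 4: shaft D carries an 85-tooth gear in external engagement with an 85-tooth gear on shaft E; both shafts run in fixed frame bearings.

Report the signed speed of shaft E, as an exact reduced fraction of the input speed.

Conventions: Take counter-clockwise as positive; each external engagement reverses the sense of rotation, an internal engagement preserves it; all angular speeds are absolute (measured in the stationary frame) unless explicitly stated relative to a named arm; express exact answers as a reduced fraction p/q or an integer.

445/232

4-mesh fixed-axis compound train (all bearings frame-fixed)
mesh 1 [89T→29T]: |ω|/ω_in = 1×89/29 = 89/29, sense flips to −
mesh 2 [55T→91T]: |ω|/ω_in = (89/29)×55/91 = 4895/2639, sense flips to +
mesh 3 [91T→88T]: |ω|/ω_in = (4895/2639)×91/88 = 445/232, sense flips to −
mesh 4 [85T→85T]: |ω|/ω_in = (445/232)×85/85 = 445/232, sense flips to +
signed output speed (× input speed) = 445/232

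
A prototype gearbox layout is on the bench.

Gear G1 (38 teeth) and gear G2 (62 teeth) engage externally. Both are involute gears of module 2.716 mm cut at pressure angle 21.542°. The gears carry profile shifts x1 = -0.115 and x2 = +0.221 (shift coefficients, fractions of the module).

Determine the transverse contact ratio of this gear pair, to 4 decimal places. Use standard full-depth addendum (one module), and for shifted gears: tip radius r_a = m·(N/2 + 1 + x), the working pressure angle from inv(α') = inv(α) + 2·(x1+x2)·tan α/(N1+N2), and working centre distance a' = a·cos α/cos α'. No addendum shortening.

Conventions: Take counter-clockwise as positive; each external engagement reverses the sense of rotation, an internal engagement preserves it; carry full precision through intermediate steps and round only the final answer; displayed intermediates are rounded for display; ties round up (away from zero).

topology: single-mesh involute geometry — m = 2.716, 38T/62T pair
base radii: r_b1 = 47.999391, r_b2 = 78.314796
tip radii: r_a1 = 54.007660, r_a2 = 87.512236
inv(α') = inv(21.542°) + 2·(-0.115+0.221)·tan α/(38+62) = 0.01961556  ⇒  α' = 21.84498°
a' = a·cos α / cos α' = 135.8000·cos 21.542°/cos 21.84498° = 136.085976
action lengths: √(r_a1²−r_b1²) = 24.756530, √(r_a2²−r_b2²) = 39.053606
base pitch p_b = π·m·cos α = 7.936554
CR = (24.756530 + 39.053606 − 136.085976·sin 21.84498°)/7.936554 = 1.659789
contact ratio ≈ 1.6598

1.6598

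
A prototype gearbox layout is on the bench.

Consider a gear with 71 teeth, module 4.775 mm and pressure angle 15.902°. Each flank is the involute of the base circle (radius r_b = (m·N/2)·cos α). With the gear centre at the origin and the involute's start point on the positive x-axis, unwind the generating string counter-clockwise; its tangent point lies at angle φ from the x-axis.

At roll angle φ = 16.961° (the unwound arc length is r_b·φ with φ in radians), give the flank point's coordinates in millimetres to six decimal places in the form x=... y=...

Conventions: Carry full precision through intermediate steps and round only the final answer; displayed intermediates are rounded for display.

x=170.012869 y=1.397367

class = single-mesh tooth geometry [base-circle involute, m = 4.775, 71T]
pitch radius r_p = m·N/2 = 4.775·71/2 = 169.512500
base radius r_b = r_p·cos α = 169.512500·cos 15.902° = 163.025553
roll angle φ = 16.961° = 0.29602529 rad
x = r_b·(cos φ + φ·sin φ) = 170.012869
y = r_b·(sin φ − φ·cos φ) = 1.397367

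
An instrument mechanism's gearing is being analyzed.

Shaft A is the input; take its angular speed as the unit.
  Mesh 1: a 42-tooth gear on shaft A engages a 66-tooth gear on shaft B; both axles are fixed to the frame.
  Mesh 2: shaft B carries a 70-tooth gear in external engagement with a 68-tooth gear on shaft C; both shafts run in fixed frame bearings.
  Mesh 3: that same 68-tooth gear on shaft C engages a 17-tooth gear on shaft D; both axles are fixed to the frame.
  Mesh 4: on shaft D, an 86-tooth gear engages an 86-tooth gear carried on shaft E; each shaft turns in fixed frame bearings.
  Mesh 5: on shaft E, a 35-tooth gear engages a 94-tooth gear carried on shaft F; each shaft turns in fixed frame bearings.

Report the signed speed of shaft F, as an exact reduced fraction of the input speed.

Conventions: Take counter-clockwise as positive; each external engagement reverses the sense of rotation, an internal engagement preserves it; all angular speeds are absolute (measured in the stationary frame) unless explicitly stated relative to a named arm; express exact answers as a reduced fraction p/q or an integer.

-8575/8789

5-mesh fixed-axis compound train (all bearings frame-fixed)
mesh 1 [42T→66T]: |ω|/ω_in = 1×42/66 = 7/11, sense flips to −
mesh 2 [70T→68T]: |ω|/ω_in = (7/11)×70/68 = 245/374, sense flips to +
mesh 3 [68T→17T]: |ω|/ω_in = (245/374)×68/17 = 490/187, sense flips to −
mesh 4 [86T→86T]: |ω|/ω_in = (490/187)×86/86 = 490/187, sense flips to +
mesh 5 [35T→94T]: |ω|/ω_in = (490/187)×35/94 = 8575/8789, sense flips to −
signed output speed (× input speed) = -8575/8789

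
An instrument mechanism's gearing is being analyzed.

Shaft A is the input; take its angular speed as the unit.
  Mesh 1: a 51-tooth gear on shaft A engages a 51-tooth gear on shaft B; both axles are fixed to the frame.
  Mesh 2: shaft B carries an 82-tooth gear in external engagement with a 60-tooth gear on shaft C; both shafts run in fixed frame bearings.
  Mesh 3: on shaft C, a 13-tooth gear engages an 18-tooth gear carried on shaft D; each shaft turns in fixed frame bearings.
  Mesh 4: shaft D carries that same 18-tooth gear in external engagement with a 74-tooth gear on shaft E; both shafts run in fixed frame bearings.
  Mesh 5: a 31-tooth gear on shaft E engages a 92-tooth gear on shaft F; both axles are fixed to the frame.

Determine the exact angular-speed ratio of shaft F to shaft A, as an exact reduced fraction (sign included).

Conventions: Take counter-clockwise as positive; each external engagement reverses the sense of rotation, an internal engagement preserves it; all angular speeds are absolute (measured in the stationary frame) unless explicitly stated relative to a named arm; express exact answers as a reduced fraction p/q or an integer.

class = fixed-axis compound train [5 meshes; 5 ratios multiply, 5 sense flips]
mesh 1 [51T→51T]: running ratio 1, sense −
mesh 2 [82T→60T]: running ratio 41/30, sense +
mesh 3 [13T→18T]: running ratio 533/540, sense −
mesh 4 [18T→74T]: running ratio 533/2220, sense +
mesh 5 [31T→92T]: running ratio 16523/204240, sense −
ω_out/ω_in = -16523/204240

-16523/204240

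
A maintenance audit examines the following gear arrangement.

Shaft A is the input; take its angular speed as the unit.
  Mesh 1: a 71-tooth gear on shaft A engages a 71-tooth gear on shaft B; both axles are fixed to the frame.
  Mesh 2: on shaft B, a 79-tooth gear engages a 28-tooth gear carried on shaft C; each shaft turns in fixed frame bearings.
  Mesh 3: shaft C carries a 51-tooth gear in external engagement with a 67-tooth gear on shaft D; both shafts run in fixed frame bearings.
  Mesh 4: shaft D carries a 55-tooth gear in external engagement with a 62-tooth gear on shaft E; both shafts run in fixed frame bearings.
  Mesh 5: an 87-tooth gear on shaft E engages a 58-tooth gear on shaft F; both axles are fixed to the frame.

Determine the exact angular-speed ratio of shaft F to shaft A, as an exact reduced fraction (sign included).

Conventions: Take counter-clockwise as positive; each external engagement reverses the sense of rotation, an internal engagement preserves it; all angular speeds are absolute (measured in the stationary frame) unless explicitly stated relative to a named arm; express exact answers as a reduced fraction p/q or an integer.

class = fixed-axis compound train [5 meshes; 5 ratios multiply, 5 sense flips]
mesh 1 [71T→71T]: running ratio 1, sense −
mesh 2 [79T→28T]: running ratio 79/28, sense +
mesh 3 [51T→67T]: running ratio 4029/1876, sense −
mesh 4 [55T→62T]: running ratio 221595/116312, sense +
mesh 5 [87T→58T]: running ratio 664785/232624, sense −
ω_out/ω_in = -664785/232624

-664785/232624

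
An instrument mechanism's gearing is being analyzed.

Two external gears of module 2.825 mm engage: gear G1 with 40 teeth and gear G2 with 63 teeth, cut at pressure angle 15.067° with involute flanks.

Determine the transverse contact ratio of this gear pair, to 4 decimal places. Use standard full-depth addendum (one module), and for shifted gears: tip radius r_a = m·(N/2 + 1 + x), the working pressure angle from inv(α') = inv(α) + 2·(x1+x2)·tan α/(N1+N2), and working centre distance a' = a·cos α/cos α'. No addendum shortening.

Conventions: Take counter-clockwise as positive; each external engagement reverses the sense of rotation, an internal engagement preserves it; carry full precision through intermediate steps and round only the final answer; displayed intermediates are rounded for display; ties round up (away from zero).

class = single-mesh tooth geometry [involute pair 40T × 63T, m = 2.825]
base radii: r_b1 = 54.557672, r_b2 = 85.928333
tip radii: r_a1 = 59.325000, r_a2 = 91.812500
no profile shift: α' = α, a' = a
action lengths: √(r_a1²−r_b1²) = 23.300559, √(r_a2²−r_b2²) = 32.339708
base pitch p_b = π·m·cos α = 8.569899
CR = (23.300559 + 32.339708 − 145.487500·sin 15.06700°)/8.569899 = 2.079491
contact ratio ≈ 2.0795

2.0795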